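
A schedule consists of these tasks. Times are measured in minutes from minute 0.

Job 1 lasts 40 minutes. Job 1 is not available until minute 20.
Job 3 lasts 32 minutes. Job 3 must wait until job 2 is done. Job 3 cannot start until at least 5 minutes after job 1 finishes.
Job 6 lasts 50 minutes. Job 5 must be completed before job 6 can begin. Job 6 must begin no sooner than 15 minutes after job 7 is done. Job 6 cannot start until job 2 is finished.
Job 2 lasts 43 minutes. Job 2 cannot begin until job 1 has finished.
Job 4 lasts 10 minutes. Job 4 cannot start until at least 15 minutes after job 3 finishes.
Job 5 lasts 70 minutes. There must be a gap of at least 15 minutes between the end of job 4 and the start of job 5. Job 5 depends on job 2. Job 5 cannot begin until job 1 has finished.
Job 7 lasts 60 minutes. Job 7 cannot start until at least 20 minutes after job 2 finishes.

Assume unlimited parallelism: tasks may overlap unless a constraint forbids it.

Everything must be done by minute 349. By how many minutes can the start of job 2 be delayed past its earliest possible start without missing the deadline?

After its own release at minute 20, job 1 can start at minute 20 and finishes at minute 60.
After job 1 (finishes minute 60), job 2 can start at minute 60 and finishes at minute 103.

Working backward from the deadline:
To finish by minute 349, job 6 (duration 50) must start no later than minute 299.
Job 5 has to be done before job 6 (must start by minute 299). That means finishing by minute 299, i.e. starting by 299 − 70 = minute 229.
Job 4 feeds into job 5 (must start by minute 229, minus 15-minute gap → minute 214); so job 4 must finish by minute 214 and therefore start by minute 204.
Job 3 has to be done before job 4 (must start by minute 204, minus 15-minute gap → minute 189). That means finishing by minute 189, i.e. starting by 189 − 32 = minute 157.
Job 7 feeds into job 6 (must start by minute 299, minus 15-minute gap → minute 284); so job 7 must finish by minute 284 and therefore start by minute 224.
Job 2 must finish in time for job 3 (must start by minute 157); job 5 (must start by minute 229); job 6 (must start by minute 299); job 7 (must start by minute 224, minus 20-minute gap → minute 204). The tightest is minute 157, so job 2 must start by 157 − 43 = minute 114.
So job 2 can start as early as minute 60 and as late as minute 114, giving 114 − 60 = 54 minutes of slack.

54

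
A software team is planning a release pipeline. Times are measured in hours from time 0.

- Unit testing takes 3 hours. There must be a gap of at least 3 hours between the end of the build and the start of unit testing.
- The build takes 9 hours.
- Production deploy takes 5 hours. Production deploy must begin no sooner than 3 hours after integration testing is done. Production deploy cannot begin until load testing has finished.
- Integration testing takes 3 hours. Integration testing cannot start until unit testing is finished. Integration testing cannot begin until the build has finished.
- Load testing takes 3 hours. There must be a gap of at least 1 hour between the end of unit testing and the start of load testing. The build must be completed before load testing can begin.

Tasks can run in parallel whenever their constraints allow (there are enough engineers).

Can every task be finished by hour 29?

Yes

The build can start immediately at hour 0; it finishes at hour 9.
Unit testing cannot begin until the build (finishes hour 9, plus 3-hour gap → hour 12). It runs from hour 12 to 12 + 3 = hour 15.
Load testing needs all of unit testing (finishes hour 15, plus 1-hour gap → hour 16); the build (finishes hour 9). That puts its earliest start at hour 16; it finishes at 16 + 3 = hour 19.
Integration testing cannot start until unit testing (finishes hour 15); the build (finishes hour 9). The controlling bound is hour 15, so integration testing finishes at 15 + 3 = hour 18.
Production deploy cannot start until integration testing (finishes hour 18, plus 3-hour gap → hour 21); load testing (finishes hour 19). The controlling bound is hour 21, so production deploy finishes at 21 + 5 = hour 26.
Every task is finished by hour 26, which is no later than the deadline of 29, so the schedule is feasible.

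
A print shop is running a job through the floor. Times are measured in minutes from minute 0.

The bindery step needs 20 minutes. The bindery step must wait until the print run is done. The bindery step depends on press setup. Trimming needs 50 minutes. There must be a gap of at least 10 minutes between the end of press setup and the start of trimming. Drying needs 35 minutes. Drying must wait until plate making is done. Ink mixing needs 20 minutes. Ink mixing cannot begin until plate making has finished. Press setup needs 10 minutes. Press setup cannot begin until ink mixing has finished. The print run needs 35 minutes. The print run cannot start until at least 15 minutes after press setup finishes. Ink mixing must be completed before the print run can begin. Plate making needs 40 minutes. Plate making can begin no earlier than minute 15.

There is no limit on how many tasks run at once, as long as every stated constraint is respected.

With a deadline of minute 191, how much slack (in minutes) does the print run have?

Plate making cannot begin until its own release at minute 15. It runs from minute 15 to 15 + 40 = minute 55.
Ink mixing waits on plate making (finishes minute 55), so it starts at minute 55 and finishes at 55 + 20 = minute 75.
After ink mixing (finishes minute 75), press setup can start at minute 75 and finishes at minute 85.
The print run has to wait for press setup (finishes minute 85, plus 15-minute gap → minute 100); ink mixing (finishes minute 75). The latest of these is minute 100, so the print run runs minute 100 to 100 + 35 = minute 135.

Working backward from the deadline:
The bindery step must finish by minute 191; it takes 20 minutes, so it must start by 191 − 20 = minute 171.
The print run has to be done before the bindery step (must start by minute 171). That means finishing by minute 171, i.e. starting by 171 − 35 = minute 136.
So the print run can start as early as minute 100 and as late as minute 136, giving 136 − 100 = 36 minutes of slack.

36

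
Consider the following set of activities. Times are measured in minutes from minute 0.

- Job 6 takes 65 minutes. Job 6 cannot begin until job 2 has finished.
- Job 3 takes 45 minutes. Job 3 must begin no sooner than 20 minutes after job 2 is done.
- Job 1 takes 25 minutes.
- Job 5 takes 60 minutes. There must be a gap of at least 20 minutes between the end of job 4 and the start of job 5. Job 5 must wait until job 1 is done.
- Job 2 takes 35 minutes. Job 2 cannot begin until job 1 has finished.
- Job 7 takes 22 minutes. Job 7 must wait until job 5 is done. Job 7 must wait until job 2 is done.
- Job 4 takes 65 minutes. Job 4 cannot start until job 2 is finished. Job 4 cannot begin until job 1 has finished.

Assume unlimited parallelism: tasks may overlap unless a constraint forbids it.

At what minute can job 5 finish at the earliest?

Job 1 has no prerequisites, so it starts at minute 0 and finishes at minute 25.
Job 2 waits on job 1 (finishes minute 25), so it starts at minute 25 and finishes at 25 + 35 = minute 60.
Job 4 cannot start until job 2 (finishes minute 60); job 1 (finishes minute 25). The controlling bound is minute 60, so job 4 finishes at 60 + 65 = minute 125.
Job 5 needs all of job 4 (finishes minute 125, plus 20-minute gap → minute 145); job 1 (finishes minute 25). That puts its earliest start at minute 145; it finishes at 145 + 60 = minute 205.

205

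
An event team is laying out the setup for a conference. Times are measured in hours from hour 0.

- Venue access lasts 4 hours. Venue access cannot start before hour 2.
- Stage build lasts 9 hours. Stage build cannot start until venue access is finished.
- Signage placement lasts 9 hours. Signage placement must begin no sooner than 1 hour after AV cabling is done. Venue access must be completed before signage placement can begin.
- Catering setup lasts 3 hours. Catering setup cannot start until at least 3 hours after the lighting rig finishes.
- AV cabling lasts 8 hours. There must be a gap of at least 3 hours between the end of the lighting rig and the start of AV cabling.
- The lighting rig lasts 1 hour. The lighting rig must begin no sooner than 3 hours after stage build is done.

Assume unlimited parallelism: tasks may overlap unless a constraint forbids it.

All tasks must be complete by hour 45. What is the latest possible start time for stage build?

11

Signage placement has no dependents, so it just needs to finish by hour 45. Starting by 45 − 9 = hour 36 achieves that.
AV cabling feeds into signage placement (must start by hour 36, minus 1-hour gap → hour 35); so AV cabling must finish by hour 35 and therefore start by hour 27.
To finish by hour 45, catering setup (duration 3) must start no later than hour 42.
The lighting rig has several dependents: AV cabling (must start by hour 27, minus 3-hour gap → hour 24); catering setup (must start by hour 42, minus 3-hour gap → hour 39). The earliest of those limits is hour 24, so the lighting rig must start by 24 − 1 = hour 23.
Since the lighting rig (must start by hour 23, minus 3-hour gap → hour 20) depends on it, stage build must finish by hour 20. Backing off its 9-hour duration gives a latest start of hour 11.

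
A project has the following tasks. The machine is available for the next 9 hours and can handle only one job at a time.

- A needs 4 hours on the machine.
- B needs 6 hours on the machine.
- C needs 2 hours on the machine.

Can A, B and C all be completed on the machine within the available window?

No

Running back to back, the jobs need 4 + 6 + 2 = 12 hours on the machine.
Since 12 > 9, they cannot all fit.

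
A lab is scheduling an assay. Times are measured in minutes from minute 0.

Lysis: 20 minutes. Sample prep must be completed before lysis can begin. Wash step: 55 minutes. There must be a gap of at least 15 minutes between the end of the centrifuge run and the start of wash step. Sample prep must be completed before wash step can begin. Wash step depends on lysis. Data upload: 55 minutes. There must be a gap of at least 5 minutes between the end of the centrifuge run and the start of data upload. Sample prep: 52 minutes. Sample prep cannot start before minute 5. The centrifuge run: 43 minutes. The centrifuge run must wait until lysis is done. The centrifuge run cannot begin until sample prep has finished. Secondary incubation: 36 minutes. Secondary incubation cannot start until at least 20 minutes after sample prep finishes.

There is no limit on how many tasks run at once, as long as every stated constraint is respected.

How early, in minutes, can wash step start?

Sample prep cannot begin until its own release at minute 5. It runs from minute 5 to 5 + 52 = minute 57.
Lysis cannot begin until sample prep (finishes minute 57). It runs from minute 57 to 57 + 20 = minute 77.
The centrifuge run needs all of lysis (finishes minute 77); sample prep (finishes minute 57). That puts its earliest start at minute 77; it finishes at 77 + 43 = minute 120.
Wash step waits on the centrifuge run (finishes minute 120, plus 15-minute gap → minute 135); sample prep (finishes minute 57); lysis (finishes minute 77). The latest of these is minute 135, which is the earliest wash step can start.

135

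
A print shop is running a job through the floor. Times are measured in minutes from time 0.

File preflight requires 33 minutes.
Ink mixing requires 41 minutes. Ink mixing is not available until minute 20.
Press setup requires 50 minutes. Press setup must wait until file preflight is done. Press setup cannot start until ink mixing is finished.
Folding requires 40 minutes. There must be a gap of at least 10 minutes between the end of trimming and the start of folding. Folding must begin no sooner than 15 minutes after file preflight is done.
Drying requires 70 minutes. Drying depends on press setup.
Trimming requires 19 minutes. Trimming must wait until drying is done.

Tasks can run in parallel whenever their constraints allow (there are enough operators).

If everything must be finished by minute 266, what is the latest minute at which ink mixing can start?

36

Folding must finish by minute 266; it takes 40 minutes, so it must start by 266 − 40 = minute 226.
Trimming has to be done before folding (must start by minute 226, minus 10-minute gap → minute 216). That means finishing by minute 216, i.e. starting by 216 − 19 = minute 197.
Drying feeds into trimming (must start by minute 197); so drying must finish by minute 197 and therefore start by minute 127.
Press setup feeds into drying (must start by minute 127); so press setup must finish by minute 127 and therefore start by minute 77.
Since press setup (must start by minute 77) depends on it, ink mixing must finish by minute 77. Backing off its 41-minute duration gives a latest start of minute 36.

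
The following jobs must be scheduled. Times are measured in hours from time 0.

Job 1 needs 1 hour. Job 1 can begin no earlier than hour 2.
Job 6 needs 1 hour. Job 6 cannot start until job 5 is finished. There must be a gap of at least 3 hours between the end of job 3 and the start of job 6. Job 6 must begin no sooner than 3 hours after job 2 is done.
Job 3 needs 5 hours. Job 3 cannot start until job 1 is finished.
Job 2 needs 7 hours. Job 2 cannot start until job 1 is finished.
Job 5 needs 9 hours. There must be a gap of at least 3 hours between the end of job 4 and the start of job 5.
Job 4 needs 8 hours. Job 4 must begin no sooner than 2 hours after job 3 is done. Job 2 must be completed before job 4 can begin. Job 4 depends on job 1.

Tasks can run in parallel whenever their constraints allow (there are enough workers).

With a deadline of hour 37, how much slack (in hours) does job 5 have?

After its own release at hour 2, job 1 can start at hour 2 and finishes at hour 3.
Job 3 waits on job 1 (finishes hour 3), so it starts at hour 3 and finishes at 3 + 5 = hour 8.
After job 1 (finishes hour 3), job 2 can start at hour 3 and finishes at hour 10.
For job 4: job 3 (finishes hour 8, plus 2-hour gap → hour 10); job 2 (finishes hour 10); job 1 (finishes hour 3). Taking the maximum gives a start of hour 10, and it finishes at 10 + 8 = hour 18.
Job 5 cannot begin until job 4 (finishes hour 18, plus 3-hour gap → hour 21). It runs from hour 21 to 21 + 9 = hour 30.

Working backward from the deadline:
Job 6 must finish by hour 37; it takes 1 hour, so it must start by 37 − 1 = hour 36.
Since job 6 (must start by hour 36) depends on it, job 5 must finish by hour 36. Backing off its 9-hour duration gives a latest start of hour 27.
So job 5 can start as early as hour 21 and as late as hour 27, giving 27 − 21 = 6 hours of slack.

6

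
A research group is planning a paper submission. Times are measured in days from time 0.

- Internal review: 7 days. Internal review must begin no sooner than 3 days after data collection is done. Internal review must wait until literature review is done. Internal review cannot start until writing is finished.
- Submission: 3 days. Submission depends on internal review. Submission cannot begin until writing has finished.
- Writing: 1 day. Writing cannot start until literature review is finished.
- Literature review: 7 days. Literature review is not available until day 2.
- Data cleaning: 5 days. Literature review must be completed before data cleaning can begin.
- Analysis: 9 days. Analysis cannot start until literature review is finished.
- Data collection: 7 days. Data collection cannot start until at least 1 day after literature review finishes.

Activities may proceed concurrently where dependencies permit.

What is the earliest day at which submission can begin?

Literature review cannot begin until its own release at day 2. It runs from day 2 to 2 + 7 = day 9.
Writing cannot begin until literature review (finishes day 9). It runs from day 9 to 9 + 1 = day 10.
After literature review (finishes day 9, plus 1-day gap → day 10), data collection can start at day 10 and finishes at day 17.
For internal review: data collection (finishes day 17, plus 3-day gap → day 20); literature review (finishes day 9); writing (finishes day 10). Taking the maximum gives a start of day 20, and it finishes at 20 + 7 = day 27.
Submission waits on internal review (finishes day 27); writing (finishes day 10). The latest of these is day 27, which is the earliest submission can start.

27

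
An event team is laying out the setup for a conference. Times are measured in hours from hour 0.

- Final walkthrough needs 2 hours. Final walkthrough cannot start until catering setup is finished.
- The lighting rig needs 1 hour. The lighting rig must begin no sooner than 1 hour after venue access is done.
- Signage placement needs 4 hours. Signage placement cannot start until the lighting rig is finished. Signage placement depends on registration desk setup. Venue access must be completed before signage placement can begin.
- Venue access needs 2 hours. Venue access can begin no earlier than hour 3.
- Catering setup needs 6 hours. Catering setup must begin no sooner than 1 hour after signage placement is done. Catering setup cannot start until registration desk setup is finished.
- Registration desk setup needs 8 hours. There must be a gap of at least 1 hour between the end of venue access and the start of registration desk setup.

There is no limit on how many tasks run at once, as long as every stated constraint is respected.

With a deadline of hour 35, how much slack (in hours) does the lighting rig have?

Venue access cannot begin until its own release at hour 3. It runs from hour 3 to 3 + 2 = hour 5.
After venue access (finishes hour 5, plus 1-hour gap → hour 6), the lighting rig can start at hour 6 and finishes at hour 7.

Working backward from the deadline:
To finish by hour 35, final walkthrough (duration 2) must start no later than hour 33.
Catering setup must finish before final walkthrough (must start by hour 33). With a 6-hour duration, catering setup must start by 33 − 6 = hour 27.
Signage placement must finish before catering setup (must start by hour 27, minus 1-hour gap → hour 26). With a 4-hour duration, signage placement must start by 26 − 4 = hour 22.
The lighting rig must finish before signage placement (must start by hour 22). With a 1-hour duration, the lighting rig must start by 22 − 1 = hour 21.
So the lighting rig can start as early as hour 6 and as late as hour 21, giving 21 − 6 = 15 hours of slack.

15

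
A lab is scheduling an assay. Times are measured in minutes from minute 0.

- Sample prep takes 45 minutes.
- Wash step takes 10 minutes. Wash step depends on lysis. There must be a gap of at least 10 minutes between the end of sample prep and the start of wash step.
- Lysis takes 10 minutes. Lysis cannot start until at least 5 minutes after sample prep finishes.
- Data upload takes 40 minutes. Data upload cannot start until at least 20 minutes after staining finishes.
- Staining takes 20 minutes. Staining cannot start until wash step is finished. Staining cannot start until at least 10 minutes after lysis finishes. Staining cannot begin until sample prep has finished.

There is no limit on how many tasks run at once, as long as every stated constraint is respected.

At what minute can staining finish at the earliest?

90

Sample prep has no prerequisites, so it starts at minute 0 and finishes at minute 45.
Lysis cannot begin until sample prep (finishes minute 45, plus 5-minute gap → minute 50). It runs from minute 50 to 50 + 10 = minute 60.
Wash step cannot start until lysis (finishes minute 60); sample prep (finishes minute 45, plus 10-minute gap → minute 55). The controlling bound is minute 60, so wash step finishes at 60 + 10 = minute 70.
Staining cannot start until wash step (finishes minute 70); lysis (finishes minute 60, plus 10-minute gap → minute 70); sample prep (finishes minute 45). The controlling bound is minute 70, so staining finishes at 70 + 20 = minute 90.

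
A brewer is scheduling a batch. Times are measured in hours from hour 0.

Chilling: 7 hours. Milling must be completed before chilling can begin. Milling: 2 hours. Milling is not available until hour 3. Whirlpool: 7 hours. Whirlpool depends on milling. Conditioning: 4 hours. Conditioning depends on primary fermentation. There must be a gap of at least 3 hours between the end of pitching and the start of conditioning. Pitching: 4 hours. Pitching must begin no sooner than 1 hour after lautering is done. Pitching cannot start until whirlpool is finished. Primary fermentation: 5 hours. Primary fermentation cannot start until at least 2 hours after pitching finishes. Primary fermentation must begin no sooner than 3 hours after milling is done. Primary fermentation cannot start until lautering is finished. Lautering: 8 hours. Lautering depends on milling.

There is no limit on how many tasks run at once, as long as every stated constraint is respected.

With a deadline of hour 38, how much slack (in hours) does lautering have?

9

Milling waits on its own release at hour 3, so it starts at hour 3 and finishes at 3 + 2 = hour 5.
Lautering waits on milling (finishes hour 5), so it starts at hour 5 and finishes at 5 + 8 = hour 13.

Working backward from the deadline:
Conditioning has no dependents, so it just needs to finish by hour 38. Starting by 38 − 4 = hour 34 achieves that.
Primary fermentation feeds into conditioning (must start by hour 34); so primary fermentation must finish by hour 34 and therefore start by hour 29.
Pitching feeds primary fermentation (must start by hour 29, minus 2-hour gap → hour 27); conditioning (must start by hour 34, minus 3-hour gap → hour 31). Taking the minimum, pitching must finish by hour 27 and start by 27 − 4 = hour 23.
Lautering feeds pitching (must start by hour 23, minus 1-hour gap → hour 22); primary fermentation (must start by hour 29). Taking the minimum, lautering must finish by hour 22 and start by 22 − 8 = hour 14.
So lautering can start as early as hour 5 and as late as hour 14, giving 14 − 5 = 9 hours of slack.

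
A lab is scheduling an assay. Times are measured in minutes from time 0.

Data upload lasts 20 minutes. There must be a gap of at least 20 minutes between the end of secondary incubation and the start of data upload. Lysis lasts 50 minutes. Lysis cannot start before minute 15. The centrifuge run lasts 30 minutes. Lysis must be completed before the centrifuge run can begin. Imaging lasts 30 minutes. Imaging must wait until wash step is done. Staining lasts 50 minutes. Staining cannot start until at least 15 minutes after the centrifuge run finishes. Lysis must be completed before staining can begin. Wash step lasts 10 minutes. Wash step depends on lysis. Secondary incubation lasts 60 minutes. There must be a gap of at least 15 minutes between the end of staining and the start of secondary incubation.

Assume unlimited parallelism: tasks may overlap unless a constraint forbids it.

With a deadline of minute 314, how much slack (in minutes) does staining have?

39

Lysis waits on its own release at minute 15, so it starts at minute 15 and finishes at 15 + 50 = minute 65.
The centrifuge run waits on lysis (finishes minute 65), so it starts at minute 65 and finishes at 65 + 30 = minute 95.
Staining needs all of the centrifuge run (finishes minute 95, plus 15-minute gap → minute 110); lysis (finishes minute 65). That puts its earliest start at minute 110; it finishes at 110 + 50 = minute 160.

Working backward from the deadline:
Nothing follows data upload; the deadline of minute 314 is its only limit. It must start by 314 − 20 = minute 294.
Secondary incubation feeds into data upload (must start by minute 294, minus 20-minute gap → minute 274); so secondary incubation must finish by minute 274 and therefore start by minute 214.
Staining feeds into secondary incubation (must start by minute 214, minus 15-minute gap → minute 199); so staining must finish by minute 199 and therefore start by minute 149.
So staining can start as early as minute 110 and as late as minute 149, giving 149 − 110 = 39 minutes of slack.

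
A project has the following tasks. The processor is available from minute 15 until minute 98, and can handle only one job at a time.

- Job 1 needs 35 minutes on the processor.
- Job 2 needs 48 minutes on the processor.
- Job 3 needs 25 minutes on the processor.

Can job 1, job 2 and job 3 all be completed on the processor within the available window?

The processor window is 98 − 15 = 83 minutes.
Running back to back, the jobs need 35 + 48 + 25 = 108 minutes on the processor.
Since 108 > 83, they cannot all fit.

No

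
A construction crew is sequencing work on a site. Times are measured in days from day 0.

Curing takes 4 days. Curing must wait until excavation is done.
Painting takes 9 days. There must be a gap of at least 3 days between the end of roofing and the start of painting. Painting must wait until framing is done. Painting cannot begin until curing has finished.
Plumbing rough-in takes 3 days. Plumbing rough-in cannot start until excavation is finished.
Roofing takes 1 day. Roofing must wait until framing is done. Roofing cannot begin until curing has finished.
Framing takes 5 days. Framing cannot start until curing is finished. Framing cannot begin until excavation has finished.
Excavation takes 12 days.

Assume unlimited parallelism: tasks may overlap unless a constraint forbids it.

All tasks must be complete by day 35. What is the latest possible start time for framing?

To finish by day 35, painting (duration 9) must start no later than day 26.
Since painting (must start by day 26, minus 3-day gap → day 23) depends on it, roofing must finish by day 23. Backing off its 1-day duration gives a latest start of day 22.
For framing: roofing (must start by day 22); painting (must start by day 26). The most restrictive is day 22; with a 5-day duration, framing must start by day 17.

17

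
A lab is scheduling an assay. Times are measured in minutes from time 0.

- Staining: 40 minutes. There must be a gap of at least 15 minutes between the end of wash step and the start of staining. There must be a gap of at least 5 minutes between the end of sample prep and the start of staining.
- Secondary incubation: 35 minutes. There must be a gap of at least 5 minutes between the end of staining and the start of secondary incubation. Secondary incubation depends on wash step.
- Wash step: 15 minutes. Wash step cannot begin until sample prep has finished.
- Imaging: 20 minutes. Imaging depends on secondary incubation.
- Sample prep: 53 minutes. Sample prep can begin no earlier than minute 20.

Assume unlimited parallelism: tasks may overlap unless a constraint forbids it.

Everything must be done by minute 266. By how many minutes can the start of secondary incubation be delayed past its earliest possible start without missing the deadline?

63

After its own release at minute 20, sample prep can start at minute 20 and finishes at minute 73.
Wash step cannot begin until sample prep (finishes minute 73). It runs from minute 73 to 73 + 15 = minute 88.
Staining needs all of wash step (finishes minute 88, plus 15-minute gap → minute 103); sample prep (finishes minute 73, plus 5-minute gap → minute 78). That puts its earliest start at minute 103; it finishes at 103 + 40 = minute 143.
For secondary incubation: staining (finishes minute 143, plus 5-minute gap → minute 148); wash step (finishes minute 88). Taking the maximum gives a start of minute 148, and it finishes at 148 + 35 = minute 183.

Working backward from the deadline:
Imaging must finish by minute 266; it takes 20 minutes, so it must start by 266 − 20 = minute 246.
Secondary incubation feeds into imaging (must start by minute 246); so secondary incubation must finish by minute 246 and therefore start by minute 211.
So secondary incubation can start as early as minute 148 and as late as minute 211, giving 211 − 148 = 63 minutes of slack.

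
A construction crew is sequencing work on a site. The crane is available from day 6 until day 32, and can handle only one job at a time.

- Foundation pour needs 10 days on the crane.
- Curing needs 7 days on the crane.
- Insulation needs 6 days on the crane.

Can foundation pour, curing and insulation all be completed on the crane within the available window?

Yes

The crane window is 32 − 6 = 26 days.
Running back to back, the jobs need 10 + 7 + 6 = 23 days on the crane.
Since 23 ≤ 26, they fit within the window.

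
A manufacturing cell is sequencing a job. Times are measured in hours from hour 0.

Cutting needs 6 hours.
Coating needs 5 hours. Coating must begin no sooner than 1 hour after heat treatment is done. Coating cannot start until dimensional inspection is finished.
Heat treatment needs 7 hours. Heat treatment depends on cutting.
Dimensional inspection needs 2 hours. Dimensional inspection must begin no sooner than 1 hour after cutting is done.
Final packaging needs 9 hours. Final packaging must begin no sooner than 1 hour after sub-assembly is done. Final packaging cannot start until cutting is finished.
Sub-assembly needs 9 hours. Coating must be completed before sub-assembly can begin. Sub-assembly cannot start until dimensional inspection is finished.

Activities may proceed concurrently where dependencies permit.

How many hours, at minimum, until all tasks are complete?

Cutting can start immediately at hour 0; it finishes at hour 6.
Dimensional inspection waits on cutting (finishes hour 6, plus 1-hour gap → hour 7), so it starts at hour 7 and finishes at 7 + 2 = hour 9.
After cutting (finishes hour 6), heat treatment can start at hour 6 and finishes at hour 13.
Coating cannot start until heat treatment (finishes hour 13, plus 1-hour gap → hour 14); dimensional inspection (finishes hour 9). The controlling bound is hour 14, so coating finishes at 14 + 5 = hour 19.
For sub-assembly: coating (finishes hour 19); dimensional inspection (finishes hour 9). Taking the maximum gives a start of hour 19, and it finishes at 19 + 9 = hour 28.
Final packaging cannot start until sub-assembly (finishes hour 28, plus 1-hour gap → hour 29); cutting (finishes hour 6). The controlling bound is hour 29, so final packaging finishes at 29 + 9 = hour 38.
All tasks are finished once the last one completes. Finish times: Cutting at 6, Heat treatment at 13, Dimensional inspection at 9, Coating at 19, Sub-assembly at 28, Final packaging at 38. The latest is hour 38.

38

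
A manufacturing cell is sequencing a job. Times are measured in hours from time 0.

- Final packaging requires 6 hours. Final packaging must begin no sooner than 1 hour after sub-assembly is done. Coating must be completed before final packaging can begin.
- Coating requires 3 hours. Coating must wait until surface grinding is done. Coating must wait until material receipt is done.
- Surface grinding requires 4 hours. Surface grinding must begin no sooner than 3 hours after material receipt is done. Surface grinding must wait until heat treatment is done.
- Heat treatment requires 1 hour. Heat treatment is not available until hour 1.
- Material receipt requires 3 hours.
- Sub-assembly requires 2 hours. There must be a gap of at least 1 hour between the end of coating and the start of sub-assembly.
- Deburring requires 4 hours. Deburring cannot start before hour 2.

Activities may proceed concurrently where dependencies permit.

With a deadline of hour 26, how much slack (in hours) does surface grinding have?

Heat treatment waits on its own release at hour 1, so it starts at hour 1 and finishes at 1 + 1 = hour 2.
Material receipt can start immediately at hour 0; it finishes at hour 3.
Surface grinding needs all of material receipt (finishes hour 3, plus 3-hour gap → hour 6); heat treatment (finishes hour 2). That puts its earliest start at hour 6; it finishes at 6 + 4 = hour 10.

Working backward from the deadline:
To finish by hour 26, final packaging (duration 6) must start no later than hour 20.
Sub-assembly has to be done before final packaging (must start by hour 20, minus 1-hour gap → hour 19). That means finishing by hour 19, i.e. starting by 19 − 2 = hour 17.
Coating must finish in time for sub-assembly (must start by hour 17, minus 1-hour gap → hour 16); final packaging (must start by hour 20). The tightest is hour 16, so coating must start by 16 − 3 = hour 13.
Surface grinding has to be done before coating (must start by hour 13). That means finishing by hour 13, i.e. starting by 13 − 4 = hour 9.
So surface grinding can start as early as hour 6 and as late as hour 9, giving 9 − 6 = 3 hours of slack.

3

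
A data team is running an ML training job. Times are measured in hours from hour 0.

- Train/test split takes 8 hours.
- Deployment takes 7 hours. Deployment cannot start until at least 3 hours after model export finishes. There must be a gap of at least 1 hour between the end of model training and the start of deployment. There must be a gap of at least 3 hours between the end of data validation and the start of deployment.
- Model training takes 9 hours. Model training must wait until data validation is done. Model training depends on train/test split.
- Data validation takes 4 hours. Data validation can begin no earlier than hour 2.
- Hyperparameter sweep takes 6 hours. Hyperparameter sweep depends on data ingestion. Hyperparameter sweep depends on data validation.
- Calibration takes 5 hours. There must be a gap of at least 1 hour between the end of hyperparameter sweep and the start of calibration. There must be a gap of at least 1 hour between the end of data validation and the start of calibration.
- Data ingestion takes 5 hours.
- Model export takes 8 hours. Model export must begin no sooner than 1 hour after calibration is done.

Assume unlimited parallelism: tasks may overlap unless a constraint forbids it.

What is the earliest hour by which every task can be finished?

Train/test split can start immediately at hour 0; it finishes at hour 8.
Data validation waits on its own release at hour 2, so it starts at hour 2 and finishes at 2 + 4 = hour 6.
Model training needs all of data validation (finishes hour 6); train/test split (finishes hour 8). That puts its earliest start at hour 8; it finishes at 8 + 9 = hour 17.
Data ingestion can start immediately at hour 0; it finishes at hour 5.
Hyperparameter sweep has to wait for data ingestion (finishes hour 5); data validation (finishes hour 6). The latest of these is hour 6, so hyperparameter sweep runs hour 6 to 6 + 6 = hour 12.
Calibration cannot start until hyperparameter sweep (finishes hour 12, plus 1-hour gap → hour 13); data validation (finishes hour 6, plus 1-hour gap → hour 7). The controlling bound is hour 13, so calibration finishes at 13 + 5 = hour 18.
Model export waits on calibration (finishes hour 18, plus 1-hour gap → hour 19), so it starts at hour 19 and finishes at 19 + 8 = hour 27.
Deployment has to wait for model export (finishes hour 27, plus 3-hour gap → hour 30); model training (finishes hour 17, plus 1-hour gap → hour 18); data validation (finishes hour 6, plus 3-hour gap → hour 9). The latest of these is hour 30, so deployment runs hour 30 to 30 + 7 = hour 37.
All tasks are finished once the last one completes. Finish times: Data ingestion at 5, Data validation at 6, Train/test split at 8, Hyperparameter sweep at 12, Model training at 17, Calibration at 18, Model export at 27, Deployment at 37. The latest is hour 37.

37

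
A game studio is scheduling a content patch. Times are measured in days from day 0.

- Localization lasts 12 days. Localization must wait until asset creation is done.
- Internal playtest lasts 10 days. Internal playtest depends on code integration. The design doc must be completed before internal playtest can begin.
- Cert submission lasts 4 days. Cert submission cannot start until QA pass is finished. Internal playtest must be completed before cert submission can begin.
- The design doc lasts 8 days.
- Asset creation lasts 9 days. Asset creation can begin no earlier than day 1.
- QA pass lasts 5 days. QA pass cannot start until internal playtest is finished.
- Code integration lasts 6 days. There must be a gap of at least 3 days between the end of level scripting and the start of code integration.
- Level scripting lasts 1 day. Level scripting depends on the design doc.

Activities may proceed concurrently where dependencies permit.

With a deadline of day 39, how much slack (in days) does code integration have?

2

Nothing blocks the design doc, so it runs from day 0 to day 8.
After the design doc (finishes day 8), level scripting can start at day 8 and finishes at day 9.
After level scripting (finishes day 9, plus 3-day gap → day 12), code integration can start at day 12 and finishes at day 18.

Working backward from the deadline:
Nothing follows cert submission; the deadline of day 39 is its only limit. It must start by 39 − 4 = day 35.
Since cert submission (must start by day 35) depends on it, QA pass must finish by day 35. Backing off its 5-day duration gives a latest start of day 30.
Internal playtest has several dependents: QA pass (must start by day 30); cert submission (must start by day 35). The earliest of those limits is day 30, so internal playtest must start by 30 − 10 = day 20.
Code integration feeds into internal playtest (must start by day 20); so code integration must finish by day 20 and therefore start by day 14.
So code integration can start as early as day 12 and as late as day 14, giving 14 − 12 = 2 days of slack.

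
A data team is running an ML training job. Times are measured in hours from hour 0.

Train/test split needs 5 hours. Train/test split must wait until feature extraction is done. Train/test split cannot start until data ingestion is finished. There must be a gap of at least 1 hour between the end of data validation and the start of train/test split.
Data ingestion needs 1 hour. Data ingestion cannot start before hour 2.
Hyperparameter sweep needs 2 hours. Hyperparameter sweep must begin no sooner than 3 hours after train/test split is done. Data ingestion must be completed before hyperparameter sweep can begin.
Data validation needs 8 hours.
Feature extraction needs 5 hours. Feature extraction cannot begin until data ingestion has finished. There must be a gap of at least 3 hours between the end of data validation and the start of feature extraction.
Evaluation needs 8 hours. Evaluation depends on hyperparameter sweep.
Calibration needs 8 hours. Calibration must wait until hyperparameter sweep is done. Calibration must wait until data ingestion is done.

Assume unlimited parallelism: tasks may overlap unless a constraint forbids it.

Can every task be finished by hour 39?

Data validation can start immediately at hour 0; it finishes at hour 8.
After its own release at hour 2, data ingestion can start at hour 2 and finishes at hour 3.
Feature extraction has to wait for data ingestion (finishes hour 3); data validation (finishes hour 8, plus 3-hour gap → hour 11). The latest of these is hour 11, so feature extraction runs hour 11 to 11 + 5 = hour 16.
Train/test split needs all of feature extraction (finishes hour 16); data ingestion (finishes hour 3); data validation (finishes hour 8, plus 1-hour gap → hour 9). That puts its earliest start at hour 16; it finishes at 16 + 5 = hour 21.
Hyperparameter sweep has to wait for train/test split (finishes hour 21, plus 3-hour gap → hour 24); data ingestion (finishes hour 3). The latest of these is hour 24, so hyperparameter sweep runs hour 24 to 24 + 2 = hour 26.
For calibration: hyperparameter sweep (finishes hour 26); data ingestion (finishes hour 3). Taking the maximum gives a start of hour 26, and it finishes at 26 + 8 = hour 34.
Evaluation waits on hyperparameter sweep (finishes hour 26), so it starts at hour 26 and finishes at 26 + 8 = hour 34.
Every task is finished by hour 34, which is no later than the deadline of 39, so the schedule is feasible.

Yes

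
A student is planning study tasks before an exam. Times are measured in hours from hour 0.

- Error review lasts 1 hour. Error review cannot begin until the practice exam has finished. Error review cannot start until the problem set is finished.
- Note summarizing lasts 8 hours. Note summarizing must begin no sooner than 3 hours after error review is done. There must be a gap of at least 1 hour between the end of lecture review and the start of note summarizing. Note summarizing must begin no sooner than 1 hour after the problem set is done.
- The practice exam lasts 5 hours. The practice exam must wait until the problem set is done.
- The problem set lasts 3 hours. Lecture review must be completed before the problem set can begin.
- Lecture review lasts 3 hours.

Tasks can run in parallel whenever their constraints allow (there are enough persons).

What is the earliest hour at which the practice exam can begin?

6

Lecture review has no prerequisites, so it starts at hour 0 and finishes at hour 3.
The problem set waits on lecture review (finishes hour 3), so it starts at hour 3 and finishes at 3 + 3 = hour 6.
The practice exam waits on the problem set (finishes hour 6), so the earliest it can start is hour 6.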